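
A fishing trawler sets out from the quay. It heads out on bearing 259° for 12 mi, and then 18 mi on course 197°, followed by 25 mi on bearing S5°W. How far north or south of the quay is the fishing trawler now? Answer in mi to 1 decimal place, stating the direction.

Leg 1 (259°, 12 mi): east 12 sin 259° = -11.78, north 12 cos 259° = -2.29
Leg 2 (197°, 18 mi): east 18 sin 197° = -5.26, north 18 cos 197° = -17.21
Leg 3 (S5°W, 25 mi): east 25 sin 185° = -2.18, north 25 cos 185° = -24.90
Net north component: -44.41 mi.

44.4 mi south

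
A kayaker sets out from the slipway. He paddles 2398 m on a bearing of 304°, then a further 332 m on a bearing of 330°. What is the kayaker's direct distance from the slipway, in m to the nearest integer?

Leg 1 (304°, 2398 m): east 2398 sin 304° = -1988.03, north 2398 cos 304° = 1340.94
Leg 2 (330°, 332 m): east 332 sin 330° = -166.00, north 332 cos 330° = 287.52
Net: -2154.03 east, 1628.47 north. Distance = √((-2154.03)² + (1628.47)²) = 2700.325 m.

2700 m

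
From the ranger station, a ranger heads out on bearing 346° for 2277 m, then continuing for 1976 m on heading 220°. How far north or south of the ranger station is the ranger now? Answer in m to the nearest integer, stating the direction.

696 m north

Leg 1 (346°, 2277 m): east 2277 sin 346° = -550.86, north 2277 cos 346° = 2209.36
Leg 2 (220°, 1976 m): east 1976 sin 220° = -1270.15, north 1976 cos 220° = -1513.70
Net north component: 695.66 m.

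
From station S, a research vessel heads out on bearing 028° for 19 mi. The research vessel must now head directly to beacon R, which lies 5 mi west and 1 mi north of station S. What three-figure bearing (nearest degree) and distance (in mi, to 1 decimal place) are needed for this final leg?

Leg 1 (028°, 19 mi): east 19 sin 28° = 8.92, north 19 cos 28° = 16.78
Current position: (8.92, 16.78). Target: (-5, 1). Remaining: Δeast = -13.92, Δnorth = -15.78.
Bearing = atan2(-13.92, -15.78) mod 360° = 221.42°; distance = √((-13.92)² + (-15.78)²) = 21.039 mi.

221°, 21.0 mi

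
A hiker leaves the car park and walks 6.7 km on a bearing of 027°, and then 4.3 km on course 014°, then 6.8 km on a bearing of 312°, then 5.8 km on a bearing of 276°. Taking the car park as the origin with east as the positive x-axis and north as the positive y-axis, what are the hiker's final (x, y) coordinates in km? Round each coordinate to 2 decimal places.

Leg 1 (027°, 6.7 km): east 6.7 sin 27° = 3.04, north 6.7 cos 27° = 5.97
Leg 2 (014°, 4.3 km): east 4.3 sin 14° = 1.04, north 4.3 cos 14° = 4.17
Leg 3 (312°, 6.8 km): east 6.8 sin 312° = -5.05, north 6.8 cos 312° = 4.55
Leg 4 (276°, 5.8 km): east 5.8 sin 276° = -5.77, north 5.8 cos 276° = 0.61
Summing: -6.74 km east, 15.30 km north → (-6.74, 15.30).

(-6.74, 15.30)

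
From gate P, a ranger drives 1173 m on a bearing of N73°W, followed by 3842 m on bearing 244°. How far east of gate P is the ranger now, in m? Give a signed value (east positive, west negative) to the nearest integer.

Leg 1 (N73°W, 1173 m): east 1173 sin 287° = -1121.75, north 1173 cos 287° = 342.95
Leg 2 (244°, 3842 m): east 3842 sin 244° = -3453.17, north 3842 cos 244° = -1684.22
Net east component: -4574.91 m.

-4575 m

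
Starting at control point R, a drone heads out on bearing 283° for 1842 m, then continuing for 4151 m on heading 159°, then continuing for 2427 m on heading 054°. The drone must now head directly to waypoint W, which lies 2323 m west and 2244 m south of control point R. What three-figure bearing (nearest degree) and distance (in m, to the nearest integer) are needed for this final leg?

Leg 1 (283°, 1842 m): east 1842 sin 283° = -1794.79, north 1842 cos 283° = 414.36
Leg 2 (159°, 4151 m): east 4151 sin 159° = 1487.59, north 4151 cos 159° = -3875.29
Leg 3 (054°, 2427 m): east 2427 sin 54° = 1963.48, north 2427 cos 54° = 1426.55
Current position: (1656.28, -2034.38). Target: (-2323, -2244). Remaining: Δeast = -3979.28, Δnorth = -209.62.
Bearing = atan2(-3979.28, -209.62) mod 360° = 266.98°; distance = √((-3979.28)² + (-209.62)²) = 3984.797 m.

267°, 3985 m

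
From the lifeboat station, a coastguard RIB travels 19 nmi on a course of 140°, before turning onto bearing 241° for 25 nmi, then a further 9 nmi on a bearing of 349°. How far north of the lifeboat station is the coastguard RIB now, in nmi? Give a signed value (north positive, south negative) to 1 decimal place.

-17.8 nmi

Leg 1 (140°, 19 nmi): east 19 sin 140° = 12.21, north 19 cos 140° = -14.55
Leg 2 (241°, 25 nmi): east 25 sin 241° = -21.87, north 25 cos 241° = -12.12
Leg 3 (349°, 9 nmi): east 9 sin 349° = -1.72, north 9 cos 349° = 8.83
Net north component: -17.84 nmi.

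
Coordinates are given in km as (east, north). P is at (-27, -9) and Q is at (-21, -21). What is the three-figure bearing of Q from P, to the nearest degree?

Δeast = -21 − -27 = 6.00; Δnorth = -21 − -9 = -12.00.
Bearing = atan2(Δeast, Δnorth) mod 360° = 153.43° ≈ 153°.

153°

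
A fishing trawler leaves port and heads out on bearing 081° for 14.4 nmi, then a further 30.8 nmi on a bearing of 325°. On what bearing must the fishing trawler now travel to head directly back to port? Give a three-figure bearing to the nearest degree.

173°

Leg 1 (081°, 14.4 nmi): east 14.4 sin 81° = 14.22, north 14.4 cos 81° = 2.25
Leg 2 (325°, 30.8 nmi): east 30.8 sin 325° = -17.67, north 30.8 cos 325° = 25.23
Net displacement: -3.44 east, 27.48 north. Direction back to start is (3.44, -27.48): bearing = atan2(3.44, -27.48) mod 360° = 172.86° ≈ 173°.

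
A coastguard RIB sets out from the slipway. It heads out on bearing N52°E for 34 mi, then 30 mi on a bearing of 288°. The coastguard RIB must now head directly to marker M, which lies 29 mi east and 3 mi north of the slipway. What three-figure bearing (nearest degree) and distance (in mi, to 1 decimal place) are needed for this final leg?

Leg 1 (N52°E, 34 mi): east 34 sin 52° = 26.79, north 34 cos 52° = 20.93
Leg 2 (288°, 30 mi): east 30 sin 288° = -28.53, north 30 cos 288° = 9.27
Current position: (-1.74, 30.20). Target: (29, 3). Remaining: Δeast = 30.74, Δnorth = -27.20.
Bearing = atan2(30.74, -27.20) mod 360° = 131.51°; distance = √((30.74)² + (-27.20)²) = 41.048 mi.

132°, 41.0 mi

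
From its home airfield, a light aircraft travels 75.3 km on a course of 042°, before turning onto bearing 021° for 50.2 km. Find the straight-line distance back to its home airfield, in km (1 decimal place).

123.5 km

Leg 1 (042°, 75.3 km): east 75.3 sin 42° = 50.39, north 75.3 cos 42° = 55.96
Leg 2 (021°, 50.2 km): east 50.2 sin 21° = 17.99, north 50.2 cos 21° = 46.87
Net: 68.38 east, 102.82 north. Distance = √((68.38)² + (102.82)²) = 123.483 km.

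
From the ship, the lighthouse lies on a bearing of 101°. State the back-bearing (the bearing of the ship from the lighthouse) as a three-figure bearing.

Back-bearing = 101° + 180° = 281°.

281°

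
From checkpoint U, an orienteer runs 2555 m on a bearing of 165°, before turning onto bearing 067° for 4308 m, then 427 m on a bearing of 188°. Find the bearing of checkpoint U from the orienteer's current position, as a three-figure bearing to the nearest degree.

285°

Leg 1 (165°, 2555 m): east 2555 sin 165° = 661.28, north 2555 cos 165° = -2467.94
Leg 2 (067°, 4308 m): east 4308 sin 67° = 3965.53, north 4308 cos 67° = 1683.27
Leg 3 (188°, 427 m): east 427 sin 188° = -59.43, north 427 cos 188° = -422.84
Net displacement: 4567.39 east, -1207.52 north. Direction back to start is (-4567.39, 1207.52): bearing = atan2(-4567.39, 1207.52) mod 360° = 284.81° ≈ 285°.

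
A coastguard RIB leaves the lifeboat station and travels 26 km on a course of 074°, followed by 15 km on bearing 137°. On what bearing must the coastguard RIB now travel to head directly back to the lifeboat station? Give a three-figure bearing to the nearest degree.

276°

Leg 1 (074°, 26 km): east 26 sin 74° = 24.99, north 26 cos 74° = 7.17
Leg 2 (137°, 15 km): east 15 sin 137° = 10.23, north 15 cos 137° = -10.97
Net displacement: 35.22 east, -3.80 north. Direction back to start is (-35.22, 3.80): bearing = atan2(-35.22, 3.80) mod 360° = 276.16° ≈ 276°.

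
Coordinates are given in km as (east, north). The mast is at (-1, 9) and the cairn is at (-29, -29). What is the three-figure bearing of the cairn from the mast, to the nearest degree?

Δeast = -29 − -1 = -28.00; Δnorth = -29 − 9 = -38.00.
Bearing = atan2(Δeast, Δnorth) mod 360° = 216.38° ≈ 216°.

216°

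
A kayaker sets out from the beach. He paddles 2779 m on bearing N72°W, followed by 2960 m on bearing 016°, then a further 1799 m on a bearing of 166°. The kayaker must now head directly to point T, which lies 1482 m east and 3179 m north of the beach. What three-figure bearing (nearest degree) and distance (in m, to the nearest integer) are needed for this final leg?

067°, 3122 m

Leg 1 (N72°W, 2779 m): east 2779 sin 288° = -2642.99, north 2779 cos 288° = 858.76
Leg 2 (016°, 2960 m): east 2960 sin 16° = 815.89, north 2960 cos 16° = 2845.33
Leg 3 (166°, 1799 m): east 1799 sin 166° = 435.22, north 1799 cos 166° = -1745.56
Current position: (-1391.88, 1958.53). Target: (1482, 3179). Remaining: Δeast = 2873.88, Δnorth = 1220.47.
Bearing = atan2(2873.88, 1220.47) mod 360° = 66.99°; distance = √((2873.88)² + (1220.47)²) = 3122.298 m.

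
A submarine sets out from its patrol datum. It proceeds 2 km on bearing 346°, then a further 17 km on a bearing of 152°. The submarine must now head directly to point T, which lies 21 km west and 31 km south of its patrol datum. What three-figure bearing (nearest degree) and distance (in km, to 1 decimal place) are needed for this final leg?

Leg 1 (346°, 2 km): east 2 sin 346° = -0.48, north 2 cos 346° = 1.94
Leg 2 (152°, 17 km): east 17 sin 152° = 7.98, north 17 cos 152° = -15.01
Current position: (7.50, -13.07). Target: (-21, -31). Remaining: Δeast = -28.50, Δnorth = -17.93.
Bearing = atan2(-28.50, -17.93) mod 360° = 237.82°; distance = √((-28.50)² + (-17.93)²) = 33.669 km.

238°, 33.7 km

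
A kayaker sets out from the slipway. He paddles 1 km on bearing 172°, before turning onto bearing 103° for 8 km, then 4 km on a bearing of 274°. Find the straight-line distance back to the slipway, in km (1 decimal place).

Leg 1 (172°, 1 km): east 1 sin 172° = 0.14, north 1 cos 172° = -0.99
Leg 2 (103°, 8 km): east 8 sin 103° = 7.79, north 8 cos 103° = -1.80
Leg 3 (274°, 4 km): east 4 sin 274° = -3.99, north 4 cos 274° = 0.28
Net: 3.94 east, -2.51 north. Distance = √((3.94)² + (-2.51)²) = 4.675 km.

4.7 km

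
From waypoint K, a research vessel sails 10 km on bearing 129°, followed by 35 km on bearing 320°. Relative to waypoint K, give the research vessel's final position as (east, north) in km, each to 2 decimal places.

(-14.73, 20.52)

Leg 1 (129°, 10 km): east 10 sin 129° = 7.77, north 10 cos 129° = -6.29
Leg 2 (320°, 35 km): east 35 sin 320° = -22.50, north 35 cos 320° = 26.81
Summing: -14.73 km east, 20.52 km north → (-14.73, 20.52).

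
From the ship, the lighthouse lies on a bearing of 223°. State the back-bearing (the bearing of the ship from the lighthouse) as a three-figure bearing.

Back-bearing = 223° − 180° = 043°.

043°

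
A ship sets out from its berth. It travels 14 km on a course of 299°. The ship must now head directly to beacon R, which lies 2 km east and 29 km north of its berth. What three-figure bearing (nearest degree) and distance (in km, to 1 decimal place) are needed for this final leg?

033°, 26.4 km

Leg 1 (299°, 14 km): east 14 sin 299° = -12.24, north 14 cos 299° = 6.79
Current position: (-12.24, 6.79). Target: (2, 29). Remaining: Δeast = 14.24, Δnorth = 22.21.
Bearing = atan2(14.24, 22.21) mod 360° = 32.67°; distance = √((14.24)² + (22.21)²) = 26.388 km.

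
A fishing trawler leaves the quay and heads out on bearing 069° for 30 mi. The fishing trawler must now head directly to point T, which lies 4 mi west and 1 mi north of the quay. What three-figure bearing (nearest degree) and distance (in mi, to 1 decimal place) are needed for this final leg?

Leg 1 (069°, 30 mi): east 30 sin 69° = 28.01, north 30 cos 69° = 10.75
Current position: (28.01, 10.75). Target: (-4, 1). Remaining: Δeast = -32.01, Δnorth = -9.75.
Bearing = atan2(-32.01, -9.75) mod 360° = 253.06°; distance = √((-32.01)² + (-9.75)²) = 33.460 mi.

253°, 33.5 mi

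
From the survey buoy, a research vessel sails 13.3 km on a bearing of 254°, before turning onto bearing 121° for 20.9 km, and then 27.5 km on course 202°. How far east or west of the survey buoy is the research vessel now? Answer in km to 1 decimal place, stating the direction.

5.2 km west

Leg 1 (254°, 13.3 km): east 13.3 sin 254° = -12.78, north 13.3 cos 254° = -3.67
Leg 2 (121°, 20.9 km): east 20.9 sin 121° = 17.91, north 20.9 cos 121° = -10.76
Leg 3 (202°, 27.5 km): east 27.5 sin 202° = -10.30, north 27.5 cos 202° = -25.50
Net east component: -5.17 km.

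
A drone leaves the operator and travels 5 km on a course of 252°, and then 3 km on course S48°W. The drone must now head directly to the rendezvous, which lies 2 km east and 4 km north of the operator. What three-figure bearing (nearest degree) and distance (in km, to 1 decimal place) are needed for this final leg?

Leg 1 (252°, 5 km): east 5 sin 252° = -4.76, north 5 cos 252° = -1.55
Leg 2 (S48°W, 3 km): east 3 sin 228° = -2.23, north 3 cos 228° = -2.01
Current position: (-6.98, -3.55). Target: (2, 4). Remaining: Δeast = 8.98, Δnorth = 7.55.
Bearing = atan2(8.98, 7.55) mod 360° = 49.95°; distance = √((8.98)² + (7.55)²) = 11.737 km.

050°, 11.7 km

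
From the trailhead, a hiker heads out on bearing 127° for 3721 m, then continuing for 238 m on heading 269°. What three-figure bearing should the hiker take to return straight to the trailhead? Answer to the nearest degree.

Leg 1 (127°, 3721 m): east 3721 sin 127° = 2971.72, north 3721 cos 127° = -2239.35
Leg 2 (269°, 238 m): east 238 sin 269° = -237.96, north 238 cos 269° = -4.15
Net displacement: 2733.76 east, -2243.51 north. Direction back to start is (-2733.76, 2243.51): bearing = atan2(-2733.76, 2243.51) mod 360° = 309.37° ≈ 309°.

309°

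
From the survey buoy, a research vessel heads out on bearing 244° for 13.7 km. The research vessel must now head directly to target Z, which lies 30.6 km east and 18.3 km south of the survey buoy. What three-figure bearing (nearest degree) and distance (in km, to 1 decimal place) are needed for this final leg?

Leg 1 (244°, 13.7 km): east 13.7 sin 244° = -12.31, north 13.7 cos 244° = -6.01
Current position: (-12.31, -6.01). Target: (30.6, -18.3). Remaining: Δeast = 42.91, Δnorth = -12.29.
Bearing = atan2(42.91, -12.29) mod 360° = 105.99°; distance = √((42.91)² + (-12.29)²) = 44.640 km.

106°, 44.6 km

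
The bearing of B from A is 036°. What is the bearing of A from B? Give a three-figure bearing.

Back-bearing = 036° + 180° = 216°.

216°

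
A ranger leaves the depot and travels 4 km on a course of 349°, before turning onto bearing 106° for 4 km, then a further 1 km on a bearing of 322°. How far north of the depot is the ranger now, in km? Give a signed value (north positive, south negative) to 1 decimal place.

3.6 km

Leg 1 (349°, 4 km): east 4 sin 349° = -0.76, north 4 cos 349° = 3.93
Leg 2 (106°, 4 km): east 4 sin 106° = 3.85, north 4 cos 106° = -1.10
Leg 3 (322°, 1 km): east 1 sin 322° = -0.62, north 1 cos 322° = 0.79
Net north component: 3.61 km.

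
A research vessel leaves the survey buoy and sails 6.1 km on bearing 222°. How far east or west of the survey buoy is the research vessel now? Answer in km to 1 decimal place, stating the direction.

4.1 km west

Leg 1 (222°, 6.1 km): east 6.1 sin 222° = -4.08, north 6.1 cos 222° = -4.53
Net east component: -4.08 km.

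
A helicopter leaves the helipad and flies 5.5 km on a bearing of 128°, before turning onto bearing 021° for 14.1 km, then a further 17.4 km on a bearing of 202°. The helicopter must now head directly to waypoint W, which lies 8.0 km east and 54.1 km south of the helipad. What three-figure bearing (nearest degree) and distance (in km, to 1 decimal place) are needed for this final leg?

174°, 48.0 km

Leg 1 (128°, 5.5 km): east 5.5 sin 128° = 4.33, north 5.5 cos 128° = -3.39
Leg 2 (021°, 14.1 km): east 14.1 sin 21° = 5.05, north 14.1 cos 21° = 13.16
Leg 3 (202°, 17.4 km): east 17.4 sin 202° = -6.52, north 17.4 cos 202° = -16.13
Current position: (2.87, -6.36). Target: (8.0, -54.1). Remaining: Δeast = 5.13, Δnorth = -47.74.
Bearing = atan2(5.13, -47.74) mod 360° = 173.87°; distance = √((5.13)² + (-47.74)²) = 48.019 km.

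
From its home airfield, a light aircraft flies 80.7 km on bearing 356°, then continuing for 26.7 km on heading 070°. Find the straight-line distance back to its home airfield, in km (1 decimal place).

Leg 1 (356°, 80.7 km): east 80.7 sin 356° = -5.63, north 80.7 cos 356° = 80.50
Leg 2 (070°, 26.7 km): east 26.7 sin 70° = 25.09, north 26.7 cos 70° = 9.13
Net: 19.46 east, 89.64 north. Distance = √((19.46)² + (89.64)²) = 91.724 km.

91.7 km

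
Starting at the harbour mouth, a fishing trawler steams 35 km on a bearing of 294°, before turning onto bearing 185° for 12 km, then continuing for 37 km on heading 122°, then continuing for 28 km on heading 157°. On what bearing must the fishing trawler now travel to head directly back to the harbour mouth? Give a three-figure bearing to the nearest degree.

348°

Leg 1 (294°, 35 km): east 35 sin 294° = -31.97, north 35 cos 294° = 14.24
Leg 2 (185°, 12 km): east 12 sin 185° = -1.05, north 12 cos 185° = -11.95
Leg 3 (122°, 37 km): east 37 sin 122° = 31.38, north 37 cos 122° = -19.61
Leg 4 (157°, 28 km): east 28 sin 157° = 10.94, north 28 cos 157° = -25.77
Net displacement: 9.30 east, -43.10 north. Direction back to start is (-9.30, 43.10): bearing = atan2(-9.30, 43.10) mod 360° = 347.83° ≈ 348°.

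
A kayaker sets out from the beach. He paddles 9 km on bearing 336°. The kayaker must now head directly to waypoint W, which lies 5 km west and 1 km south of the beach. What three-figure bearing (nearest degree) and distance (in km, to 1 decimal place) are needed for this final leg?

Leg 1 (336°, 9 km): east 9 sin 336° = -3.66, north 9 cos 336° = 8.22
Current position: (-3.66, 8.22). Target: (-5, -1). Remaining: Δeast = -1.34, Δnorth = -9.22.
Bearing = atan2(-1.34, -9.22) mod 360° = 188.26°; distance = √((-1.34)² + (-9.22)²) = 9.319 km.

188°, 9.3 km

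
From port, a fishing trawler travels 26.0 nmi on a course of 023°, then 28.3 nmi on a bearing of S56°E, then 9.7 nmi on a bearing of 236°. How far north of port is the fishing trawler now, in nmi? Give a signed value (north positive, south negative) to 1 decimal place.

Leg 1 (023°, 26.0 nmi): east 26.0 sin 23° = 10.16, north 26.0 cos 23° = 23.93
Leg 2 (S56°E, 28.3 nmi): east 28.3 sin 124° = 23.46, north 28.3 cos 124° = -15.83
Leg 3 (236°, 9.7 nmi): east 9.7 sin 236° = -8.04, north 9.7 cos 236° = -5.42
Net north component: 2.68 nmi.

2.7 nmi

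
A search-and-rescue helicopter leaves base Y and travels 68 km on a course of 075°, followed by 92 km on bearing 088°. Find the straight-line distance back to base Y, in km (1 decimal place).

Leg 1 (075°, 68 km): east 68 sin 75° = 65.68, north 68 cos 75° = 17.60
Leg 2 (088°, 92 km): east 92 sin 88° = 91.94, north 92 cos 88° = 3.21
Net: 157.63 east, 20.81 north. Distance = √((157.63)² + (20.81)²) = 158.995 km.

159.0 km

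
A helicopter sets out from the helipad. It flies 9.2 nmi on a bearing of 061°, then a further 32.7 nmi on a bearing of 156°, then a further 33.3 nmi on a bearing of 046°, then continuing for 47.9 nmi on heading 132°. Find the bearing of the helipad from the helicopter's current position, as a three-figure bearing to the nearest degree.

293°

Leg 1 (061°, 9.2 nmi): east 9.2 sin 61° = 8.05, north 9.2 cos 61° = 4.46
Leg 2 (156°, 32.7 nmi): east 32.7 sin 156° = 13.30, north 32.7 cos 156° = -29.87
Leg 3 (046°, 33.3 nmi): east 33.3 sin 46° = 23.95, north 33.3 cos 46° = 23.13
Leg 4 (132°, 47.9 nmi): east 47.9 sin 132° = 35.60, north 47.9 cos 132° = -32.05
Net displacement: 80.90 east, -34.33 north. Direction back to start is (-80.90, 34.33): bearing = atan2(-80.90, 34.33) mod 360° = 293.00° ≈ 293°.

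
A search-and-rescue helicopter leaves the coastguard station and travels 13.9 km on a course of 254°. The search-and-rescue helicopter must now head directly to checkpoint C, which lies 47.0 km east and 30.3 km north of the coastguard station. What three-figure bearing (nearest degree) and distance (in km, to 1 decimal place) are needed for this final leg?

Leg 1 (254°, 13.9 km): east 13.9 sin 254° = -13.36, north 13.9 cos 254° = -3.83
Current position: (-13.36, -3.83). Target: (47.0, 30.3). Remaining: Δeast = 60.36, Δnorth = 34.13.
Bearing = atan2(60.36, 34.13) mod 360° = 60.51°; distance = √((60.36)² + (34.13)²) = 69.343 km.

061°, 69.3 km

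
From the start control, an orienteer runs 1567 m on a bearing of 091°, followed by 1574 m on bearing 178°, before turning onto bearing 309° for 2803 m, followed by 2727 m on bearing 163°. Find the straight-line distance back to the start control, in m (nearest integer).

Leg 1 (091°, 1567 m): east 1567 sin 91° = 1566.76, north 1567 cos 91° = -27.35
Leg 2 (178°, 1574 m): east 1574 sin 178° = 54.93, north 1574 cos 178° = -1573.04
Leg 3 (309°, 2803 m): east 2803 sin 309° = -2178.34, north 2803 cos 309° = 1763.99
Leg 4 (163°, 2727 m): east 2727 sin 163° = 797.30, north 2727 cos 163° = -2607.84
Net: 240.65 east, -2444.25 north. Distance = √((240.65)² + (-2444.25)²) = 2456.065 m.

2456 m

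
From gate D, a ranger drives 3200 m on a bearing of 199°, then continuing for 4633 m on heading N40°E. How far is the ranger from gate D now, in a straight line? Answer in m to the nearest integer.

2006 m

Leg 1 (199°, 3200 m): east 3200 sin 199° = -1041.82, north 3200 cos 199° = -3025.66
Leg 2 (N40°E, 4633 m): east 4633 sin 40° = 2978.03, north 4633 cos 40° = 3549.08
Net: 1936.22 east, 523.42 north. Distance = √((1936.22)² + (523.42)²) = 2005.719 m.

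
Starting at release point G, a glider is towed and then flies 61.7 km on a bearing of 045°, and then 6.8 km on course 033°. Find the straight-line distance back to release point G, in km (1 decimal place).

Leg 1 (045°, 61.7 km): east 61.7 sin 45° = 43.63, north 61.7 cos 45° = 43.63
Leg 2 (033°, 6.8 km): east 6.8 sin 33° = 3.70, north 6.8 cos 33° = 5.70
Net: 47.33 east, 49.33 north. Distance = √((47.33)² + (49.33)²) = 68.366 km.

68.4 km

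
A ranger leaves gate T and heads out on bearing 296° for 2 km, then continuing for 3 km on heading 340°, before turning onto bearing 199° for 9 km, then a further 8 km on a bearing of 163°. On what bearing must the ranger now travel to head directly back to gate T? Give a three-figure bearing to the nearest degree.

Leg 1 (296°, 2 km): east 2 sin 296° = -1.80, north 2 cos 296° = 0.88
Leg 2 (340°, 3 km): east 3 sin 340° = -1.03, north 3 cos 340° = 2.82
Leg 3 (199°, 9 km): east 9 sin 199° = -2.93, north 9 cos 199° = -8.51
Leg 4 (163°, 8 km): east 8 sin 163° = 2.34, north 8 cos 163° = -7.65
Net displacement: -3.41 east, -12.46 north. Direction back to start is (3.41, 12.46): bearing = atan2(3.41, 12.46) mod 360° = 15.32° ≈ 015°.

015°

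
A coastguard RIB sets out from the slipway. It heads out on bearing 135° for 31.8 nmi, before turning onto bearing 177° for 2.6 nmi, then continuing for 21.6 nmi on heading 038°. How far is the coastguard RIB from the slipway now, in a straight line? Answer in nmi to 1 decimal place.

36.8 nmi

Leg 1 (135°, 31.8 nmi): east 31.8 sin 135° = 22.49, north 31.8 cos 135° = -22.49
Leg 2 (177°, 2.6 nmi): east 2.6 sin 177° = 0.14, north 2.6 cos 177° = -2.60
Leg 3 (038°, 21.6 nmi): east 21.6 sin 38° = 13.30, north 21.6 cos 38° = 17.02
Net: 35.92 east, -8.06 north. Distance = √((35.92)² + (-8.06)²) = 36.814 nmi.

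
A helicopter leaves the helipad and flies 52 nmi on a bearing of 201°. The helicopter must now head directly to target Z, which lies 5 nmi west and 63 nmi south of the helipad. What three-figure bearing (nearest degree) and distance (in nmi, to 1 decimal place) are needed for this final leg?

137°, 19.9 nmi

Leg 1 (201°, 52 nmi): east 52 sin 201° = -18.64, north 52 cos 201° = -48.55
Current position: (-18.64, -48.55). Target: (-5, -63). Remaining: Δeast = 13.64, Δnorth = -14.45.
Bearing = atan2(13.64, -14.45) mod 360° = 136.67°; distance = √((13.64)² + (-14.45)²) = 19.870 nmi.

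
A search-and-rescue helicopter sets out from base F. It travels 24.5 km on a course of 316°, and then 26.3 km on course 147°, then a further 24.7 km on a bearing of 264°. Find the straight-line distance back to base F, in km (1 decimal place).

Leg 1 (316°, 24.5 km): east 24.5 sin 316° = -17.02, north 24.5 cos 316° = 17.62
Leg 2 (147°, 26.3 km): east 26.3 sin 147° = 14.32, north 26.3 cos 147° = -22.06
Leg 3 (264°, 24.7 km): east 24.7 sin 264° = -24.56, north 24.7 cos 264° = -2.58
Net: -27.26 east, -7.02 north. Distance = √((-27.26)² + (-7.02)²) = 28.148 km.

28.1 km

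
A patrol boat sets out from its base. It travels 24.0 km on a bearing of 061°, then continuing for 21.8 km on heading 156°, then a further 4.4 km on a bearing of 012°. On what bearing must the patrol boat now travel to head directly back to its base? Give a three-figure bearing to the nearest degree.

Leg 1 (061°, 24.0 km): east 24.0 sin 61° = 20.99, north 24.0 cos 61° = 11.64
Leg 2 (156°, 21.8 km): east 21.8 sin 156° = 8.87, north 21.8 cos 156° = -19.92
Leg 3 (012°, 4.4 km): east 4.4 sin 12° = 0.91, north 4.4 cos 12° = 4.30
Net displacement: 30.77 east, -3.98 north. Direction back to start is (-30.77, 3.98): bearing = atan2(-30.77, 3.98) mod 360° = 277.36° ≈ 277°.

277°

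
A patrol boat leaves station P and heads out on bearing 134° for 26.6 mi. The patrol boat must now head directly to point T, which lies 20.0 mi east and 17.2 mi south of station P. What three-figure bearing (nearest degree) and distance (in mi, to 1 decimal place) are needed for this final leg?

Leg 1 (134°, 26.6 mi): east 26.6 sin 134° = 19.13, north 26.6 cos 134° = -18.48
Current position: (19.13, -18.48). Target: (20.0, -17.2). Remaining: Δeast = 0.87, Δnorth = 1.28.
Bearing = atan2(0.87, 1.28) mod 360° = 34.11°; distance = √((0.87)² + (1.28)²) = 1.543 mi.

034°, 1.5 mi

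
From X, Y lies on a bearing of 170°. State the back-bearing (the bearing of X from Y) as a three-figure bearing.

Back-bearing = 170° + 180° = 350°.

350°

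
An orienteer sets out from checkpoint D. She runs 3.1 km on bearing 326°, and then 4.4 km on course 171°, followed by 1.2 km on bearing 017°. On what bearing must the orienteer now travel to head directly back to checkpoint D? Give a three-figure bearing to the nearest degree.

Leg 1 (326°, 3.1 km): east 3.1 sin 326° = -1.73, north 3.1 cos 326° = 2.57
Leg 2 (171°, 4.4 km): east 4.4 sin 171° = 0.69, north 4.4 cos 171° = -4.35
Leg 3 (017°, 1.2 km): east 1.2 sin 17° = 0.35, north 1.2 cos 17° = 1.15
Net displacement: -0.69 east, -0.63 north. Direction back to start is (0.69, 0.63): bearing = atan2(0.69, 0.63) mod 360° = 47.86° ≈ 048°.

048°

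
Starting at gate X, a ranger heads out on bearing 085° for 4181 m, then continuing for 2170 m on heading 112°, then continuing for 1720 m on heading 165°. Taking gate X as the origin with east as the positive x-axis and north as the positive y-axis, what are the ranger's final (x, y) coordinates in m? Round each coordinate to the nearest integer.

(6622, -2110)

Leg 1 (085°, 4181 m): east 4181 sin 85° = 4165.09, north 4181 cos 85° = 364.40
Leg 2 (112°, 2170 m): east 2170 sin 112° = 2011.99, north 2170 cos 112° = -812.90
Leg 3 (165°, 1720 m): east 1720 sin 165° = 445.17, north 1720 cos 165° = -1661.39
Summing: 6622.25 m east, -2109.89 m north → (6622, -2110).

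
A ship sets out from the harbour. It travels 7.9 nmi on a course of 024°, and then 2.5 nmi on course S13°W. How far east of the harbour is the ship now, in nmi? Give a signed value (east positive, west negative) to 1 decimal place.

2.7 nmi

Leg 1 (024°, 7.9 nmi): east 7.9 sin 24° = 3.21, north 7.9 cos 24° = 7.22
Leg 2 (S13°W, 2.5 nmi): east 2.5 sin 193° = -0.56, north 2.5 cos 193° = -2.44
Net east component: 2.65 nmi.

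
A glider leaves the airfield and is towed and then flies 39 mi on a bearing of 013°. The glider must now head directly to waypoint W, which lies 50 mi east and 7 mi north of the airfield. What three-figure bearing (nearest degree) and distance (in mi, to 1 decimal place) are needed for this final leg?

127°, 51.6 mi

Leg 1 (013°, 39 mi): east 39 sin 13° = 8.77, north 39 cos 13° = 38.00
Current position: (8.77, 38.00). Target: (50, 7). Remaining: Δeast = 41.23, Δnorth = -31.00.
Bearing = atan2(41.23, -31.00) mod 360° = 126.94°; distance = √((41.23)² + (-31.00)²) = 51.582 mi.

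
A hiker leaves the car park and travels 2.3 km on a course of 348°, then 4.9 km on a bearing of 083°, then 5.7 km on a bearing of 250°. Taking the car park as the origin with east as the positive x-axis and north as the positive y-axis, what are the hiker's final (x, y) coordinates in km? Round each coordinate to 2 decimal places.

(-0.97, 0.90)

Leg 1 (348°, 2.3 km): east 2.3 sin 348° = -0.48, north 2.3 cos 348° = 2.25
Leg 2 (083°, 4.9 km): east 4.9 sin 83° = 4.86, north 4.9 cos 83° = 0.60
Leg 3 (250°, 5.7 km): east 5.7 sin 250° = -5.36, north 5.7 cos 250° = -1.95
Summing: -0.97 km east, 0.90 km north → (-0.97, 0.90).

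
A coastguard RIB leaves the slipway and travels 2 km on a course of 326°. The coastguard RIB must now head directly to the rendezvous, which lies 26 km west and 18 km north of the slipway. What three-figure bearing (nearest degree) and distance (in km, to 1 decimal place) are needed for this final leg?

303°, 29.8 km

Leg 1 (326°, 2 km): east 2 sin 326° = -1.12, north 2 cos 326° = 1.66
Current position: (-1.12, 1.66). Target: (-26, 18). Remaining: Δeast = -24.88, Δnorth = 16.34.
Bearing = atan2(-24.88, 16.34) mod 360° = 303.30°; distance = √((-24.88)² + (16.34)²) = 29.768 km.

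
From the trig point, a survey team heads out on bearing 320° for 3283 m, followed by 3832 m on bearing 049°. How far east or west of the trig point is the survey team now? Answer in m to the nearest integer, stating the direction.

Leg 1 (320°, 3283 m): east 3283 sin 320° = -2110.27, north 3283 cos 320° = 2514.92
Leg 2 (049°, 3832 m): east 3832 sin 49° = 2892.05, north 3832 cos 49° = 2514.02
Net east component: 781.78 m.

782 m east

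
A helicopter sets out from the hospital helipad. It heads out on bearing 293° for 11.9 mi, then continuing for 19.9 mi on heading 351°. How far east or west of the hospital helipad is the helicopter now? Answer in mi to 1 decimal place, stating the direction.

Leg 1 (293°, 11.9 mi): east 11.9 sin 293° = -10.95, north 11.9 cos 293° = 4.65
Leg 2 (351°, 19.9 mi): east 19.9 sin 351° = -3.11, north 19.9 cos 351° = 19.65
Net east component: -14.07 mi.

14.1 mi west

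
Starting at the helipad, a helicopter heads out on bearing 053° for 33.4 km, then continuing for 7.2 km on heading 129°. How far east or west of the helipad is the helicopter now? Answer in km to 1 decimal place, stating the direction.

Leg 1 (053°, 33.4 km): east 33.4 sin 53° = 26.67, north 33.4 cos 53° = 20.10
Leg 2 (129°, 7.2 km): east 7.2 sin 129° = 5.60, north 7.2 cos 129° = -4.53
Net east component: 32.27 km.

32.3 km east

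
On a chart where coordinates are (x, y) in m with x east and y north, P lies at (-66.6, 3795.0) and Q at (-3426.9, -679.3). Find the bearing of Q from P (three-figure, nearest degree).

Δeast = -3426.9 − -66.6 = -3360.30; Δnorth = -679.3 − 3795.0 = -4474.30.
Bearing = atan2(Δeast, Δnorth) mod 360° = 216.91° ≈ 217°.

217°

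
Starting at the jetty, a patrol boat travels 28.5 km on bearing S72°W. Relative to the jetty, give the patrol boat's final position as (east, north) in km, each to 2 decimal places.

(-27.11, -8.81)

Leg 1 (S72°W, 28.5 km): east 28.5 sin 252° = -27.11, north 28.5 cos 252° = -8.81
Summing: -27.11 km east, -8.81 km north → (-27.11, -8.81).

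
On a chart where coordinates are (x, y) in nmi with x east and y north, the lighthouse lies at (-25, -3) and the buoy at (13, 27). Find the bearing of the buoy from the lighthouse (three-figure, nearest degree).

052°

Δeast = 13 − -25 = 38.00; Δnorth = 27 − -3 = 30.00.
Bearing = atan2(Δeast, Δnorth) mod 360° = 51.71° ≈ 052°.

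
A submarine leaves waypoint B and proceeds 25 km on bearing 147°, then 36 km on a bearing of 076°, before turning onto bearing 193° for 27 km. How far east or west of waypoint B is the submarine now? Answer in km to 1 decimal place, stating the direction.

42.5 km east

Leg 1 (147°, 25 km): east 25 sin 147° = 13.62, north 25 cos 147° = -20.97
Leg 2 (076°, 36 km): east 36 sin 76° = 34.93, north 36 cos 76° = 8.71
Leg 3 (193°, 27 km): east 27 sin 193° = -6.07, north 27 cos 193° = -26.31
Net east component: 42.47 km.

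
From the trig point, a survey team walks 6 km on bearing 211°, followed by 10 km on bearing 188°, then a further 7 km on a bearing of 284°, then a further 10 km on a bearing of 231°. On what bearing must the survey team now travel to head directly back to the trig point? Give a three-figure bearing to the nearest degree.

044°

Leg 1 (211°, 6 km): east 6 sin 211° = -3.09, north 6 cos 211° = -5.14
Leg 2 (188°, 10 km): east 10 sin 188° = -1.39, north 10 cos 188° = -9.90
Leg 3 (284°, 7 km): east 7 sin 284° = -6.79, north 7 cos 284° = 1.69
Leg 4 (231°, 10 km): east 10 sin 231° = -7.77, north 10 cos 231° = -6.29
Net displacement: -19.05 east, -19.65 north. Direction back to start is (19.05, 19.65): bearing = atan2(19.05, 19.65) mod 360° = 44.11° ≈ 044°.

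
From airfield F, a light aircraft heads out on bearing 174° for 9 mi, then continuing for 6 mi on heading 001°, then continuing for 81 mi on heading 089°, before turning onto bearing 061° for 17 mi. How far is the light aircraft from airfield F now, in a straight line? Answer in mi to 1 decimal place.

97.1 mi

Leg 1 (174°, 9 mi): east 9 sin 174° = 0.94, north 9 cos 174° = -8.95
Leg 2 (001°, 6 mi): east 6 sin 1° = 0.10, north 6 cos 1° = 6.00
Leg 3 (089°, 81 mi): east 81 sin 89° = 80.99, north 81 cos 89° = 1.41
Leg 4 (061°, 17 mi): east 17 sin 61° = 14.87, north 17 cos 61° = 8.24
Net: 96.90 east, 6.70 north. Distance = √((96.90)² + (6.70)²) = 97.133 mi.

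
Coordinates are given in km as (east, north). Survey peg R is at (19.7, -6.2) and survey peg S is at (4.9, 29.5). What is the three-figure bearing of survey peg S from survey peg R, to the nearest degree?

Δeast = 4.9 − 19.7 = -14.80; Δnorth = 29.5 − -6.2 = 35.70.
Bearing = atan2(Δeast, Δnorth) mod 360° = 337.48° ≈ 337°.

337°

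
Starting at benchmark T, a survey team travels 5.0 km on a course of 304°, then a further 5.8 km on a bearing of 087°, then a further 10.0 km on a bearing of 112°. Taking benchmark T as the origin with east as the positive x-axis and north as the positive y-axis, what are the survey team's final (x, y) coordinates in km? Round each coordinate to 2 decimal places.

Leg 1 (304°, 5.0 km): east 5.0 sin 304° = -4.15, north 5.0 cos 304° = 2.80
Leg 2 (087°, 5.8 km): east 5.8 sin 87° = 5.79, north 5.8 cos 87° = 0.30
Leg 3 (112°, 10.0 km): east 10.0 sin 112° = 9.27, north 10.0 cos 112° = -3.75
Summing: 10.92 km east, -0.65 km north → (10.92, -0.65).

(10.92, -0.65)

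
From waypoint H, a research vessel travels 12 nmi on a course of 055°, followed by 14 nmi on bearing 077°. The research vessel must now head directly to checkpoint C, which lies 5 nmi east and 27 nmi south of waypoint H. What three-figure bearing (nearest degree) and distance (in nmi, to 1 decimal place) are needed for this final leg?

207°, 41.4 nmi

Leg 1 (055°, 12 nmi): east 12 sin 55° = 9.83, north 12 cos 55° = 6.88
Leg 2 (077°, 14 nmi): east 14 sin 77° = 13.64, north 14 cos 77° = 3.15
Current position: (23.47, 10.03). Target: (5, -27). Remaining: Δeast = -18.47, Δnorth = -37.03.
Bearing = atan2(-18.47, -37.03) mod 360° = 206.51°; distance = √((-18.47)² + (-37.03)²) = 41.383 nmi.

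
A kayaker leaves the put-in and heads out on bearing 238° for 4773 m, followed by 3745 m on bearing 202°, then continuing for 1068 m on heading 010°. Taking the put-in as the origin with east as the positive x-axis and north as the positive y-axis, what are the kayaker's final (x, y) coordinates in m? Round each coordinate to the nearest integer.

(-5265, -4950)

Leg 1 (238°, 4773 m): east 4773 sin 238° = -4047.73, north 4773 cos 238° = -2529.30
Leg 2 (202°, 3745 m): east 3745 sin 202° = -1402.90, north 3745 cos 202° = -3472.30
Leg 3 (010°, 1068 m): east 1068 sin 10° = 185.46, north 1068 cos 10° = 1051.77
Summing: -5265.18 m east, -4949.83 m north → (-5265, -4950).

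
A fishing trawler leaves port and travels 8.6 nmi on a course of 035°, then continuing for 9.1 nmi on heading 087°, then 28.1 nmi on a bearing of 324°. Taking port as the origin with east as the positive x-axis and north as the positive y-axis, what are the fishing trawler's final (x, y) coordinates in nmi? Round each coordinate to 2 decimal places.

Leg 1 (035°, 8.6 nmi): east 8.6 sin 35° = 4.93, north 8.6 cos 35° = 7.04
Leg 2 (087°, 9.1 nmi): east 9.1 sin 87° = 9.09, north 9.1 cos 87° = 0.48
Leg 3 (324°, 28.1 nmi): east 28.1 sin 324° = -16.52, north 28.1 cos 324° = 22.73
Summing: -2.50 nmi east, 30.25 nmi north → (-2.50, 30.25).

(-2.50, 30.25)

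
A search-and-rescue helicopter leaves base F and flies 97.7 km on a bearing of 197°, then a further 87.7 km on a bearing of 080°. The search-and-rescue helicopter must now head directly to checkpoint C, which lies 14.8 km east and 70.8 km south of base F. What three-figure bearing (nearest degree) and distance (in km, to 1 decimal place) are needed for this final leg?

Leg 1 (197°, 97.7 km): east 97.7 sin 197° = -28.56, north 97.7 cos 197° = -93.43
Leg 2 (080°, 87.7 km): east 87.7 sin 80° = 86.37, north 87.7 cos 80° = 15.23
Current position: (57.80, -78.20). Target: (14.8, -70.8). Remaining: Δeast = -43.00, Δnorth = 7.40.
Bearing = atan2(-43.00, 7.40) mod 360° = 279.77°; distance = √((-43.00)² + (7.40)²) = 43.635 km.

280°, 43.6 km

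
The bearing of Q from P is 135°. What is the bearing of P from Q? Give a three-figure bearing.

Back-bearing = 135° + 180° = 315°.

315°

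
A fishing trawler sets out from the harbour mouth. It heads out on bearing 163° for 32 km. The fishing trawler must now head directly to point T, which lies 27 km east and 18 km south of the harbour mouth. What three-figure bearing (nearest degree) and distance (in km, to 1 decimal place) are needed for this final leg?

Leg 1 (163°, 32 km): east 32 sin 163° = 9.36, north 32 cos 163° = -30.60
Current position: (9.36, -30.60). Target: (27, -18). Remaining: Δeast = 17.64, Δnorth = 12.60.
Bearing = atan2(17.64, 12.60) mod 360° = 54.46°; distance = √((17.64)² + (12.60)²) = 21.682 km.

054°, 21.7 km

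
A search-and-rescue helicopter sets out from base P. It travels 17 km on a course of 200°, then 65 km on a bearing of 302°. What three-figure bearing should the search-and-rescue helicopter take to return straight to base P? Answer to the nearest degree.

107°

Leg 1 (200°, 17 km): east 17 sin 200° = -5.81, north 17 cos 200° = -15.97
Leg 2 (302°, 65 km): east 65 sin 302° = -55.12, north 65 cos 302° = 34.44
Net displacement: -60.94 east, 18.47 north. Direction back to start is (60.94, -18.47): bearing = atan2(60.94, -18.47) mod 360° = 106.86° ≈ 107°.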